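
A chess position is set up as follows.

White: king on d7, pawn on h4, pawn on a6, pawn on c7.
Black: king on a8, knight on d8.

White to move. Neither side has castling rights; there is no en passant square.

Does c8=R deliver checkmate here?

no

After c8=R: black king on a8; in check: yes, from the white rook on c8.
Black has 1 legal reply: Ka7.
In check but a legal move exists → not checkmate.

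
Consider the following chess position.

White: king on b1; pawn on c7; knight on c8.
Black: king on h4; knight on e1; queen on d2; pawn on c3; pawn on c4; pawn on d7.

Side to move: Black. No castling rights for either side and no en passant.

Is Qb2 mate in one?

After Qb2: white king on b1; in check: yes, from the black queen on b2.
King squares — a1: attacked by Qb2; c1: attacked by Qb2; a2: attacked by Qb2; b2: attacked by Pc3; c2: attacked by Ne1.
White has no legal moves → checkmate.

yes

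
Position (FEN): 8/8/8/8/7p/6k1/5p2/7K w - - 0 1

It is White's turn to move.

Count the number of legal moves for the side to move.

0

White to move; king on h1.
In check: no.
Legal moves: none.
Count: 0.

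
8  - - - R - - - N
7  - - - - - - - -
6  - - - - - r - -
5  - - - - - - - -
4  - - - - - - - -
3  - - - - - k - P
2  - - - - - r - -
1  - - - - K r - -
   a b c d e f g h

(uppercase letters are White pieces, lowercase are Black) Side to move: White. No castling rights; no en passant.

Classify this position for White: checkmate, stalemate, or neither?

White to move; white king on e1.
In check: yes, from the black rook on f1.
King squares — d1: attacked by Rf1; f1: attacked by Rf2; d2: attacked by Rf2; e2: attacked by Rf2; f2: attacked by Rf1.
Legal moves for White: none.
In check with no legal moves → checkmate.

checkmate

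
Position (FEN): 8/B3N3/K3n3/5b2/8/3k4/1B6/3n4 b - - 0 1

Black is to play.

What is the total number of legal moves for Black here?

22

Black to move; king on d3.
In check: no.
Legal moves: Nf8, Nd8, Ng7, Nc7+, Ng5, Nc5+, Nf4, Nd4, Bh7, Bg6, Bg4, Be4, Bh3, Ke4, Kc4, Ke2, Kd2, Kc2, Ne3, Nc3, Nf2, Nxb2.
Count: 22.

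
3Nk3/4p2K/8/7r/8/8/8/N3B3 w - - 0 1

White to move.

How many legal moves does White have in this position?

3

White to move; king on h7.
In check: yes, from the black rook on h5.
Legal moves: Kg8, Kg7, Kg6.
Count: 3.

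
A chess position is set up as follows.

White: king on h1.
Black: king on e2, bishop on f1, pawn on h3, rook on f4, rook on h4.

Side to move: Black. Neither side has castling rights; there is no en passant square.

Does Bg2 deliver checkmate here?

no

After Bg2: white king on h1; in check: yes, from the black bishop on g2.
White has 2 legal replies: Kh2, Kg1.
In check but a legal move exists → not checkmate.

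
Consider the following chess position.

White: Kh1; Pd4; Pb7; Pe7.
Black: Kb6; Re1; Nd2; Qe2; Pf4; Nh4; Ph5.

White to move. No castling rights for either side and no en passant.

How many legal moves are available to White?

0

White to move; king on h1.
In check: yes, from the black rook on e1.
Legal moves: none.
Count: 0.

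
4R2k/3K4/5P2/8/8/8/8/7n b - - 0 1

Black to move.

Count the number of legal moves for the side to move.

1

Black to move; king on h8.
In check: yes, from the white rook on e8.
Legal moves: Kh7.
Count: 1.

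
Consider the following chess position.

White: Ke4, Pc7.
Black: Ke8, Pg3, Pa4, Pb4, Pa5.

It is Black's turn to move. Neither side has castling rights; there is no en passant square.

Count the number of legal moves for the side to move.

7

Black to move; king on e8.
In check: no.
Legal moves: Kf8, Kf7, Ke7, Kd7, b3, a3, g2.
Count: 7.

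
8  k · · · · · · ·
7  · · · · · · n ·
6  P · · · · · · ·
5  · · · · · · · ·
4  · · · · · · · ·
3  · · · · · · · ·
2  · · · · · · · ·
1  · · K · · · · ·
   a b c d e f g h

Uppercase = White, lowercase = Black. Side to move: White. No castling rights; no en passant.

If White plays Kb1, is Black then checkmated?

no

After Kb1: black king on a8; in check: no.
Black is not in check, so this cannot be checkmate.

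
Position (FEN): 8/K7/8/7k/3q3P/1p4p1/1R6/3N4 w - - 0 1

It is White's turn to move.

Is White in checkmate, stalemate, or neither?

neither

White to move; white king on a7.
In check: yes, from the black queen on d4.
King squares — a6: available; b6: attacked by Qd4; b7: available; a8: available; b8: available.
Legal moves for White: Kb8, Ka8, Kb7, Ka6.
White is in check but has 4 legal moves → neither.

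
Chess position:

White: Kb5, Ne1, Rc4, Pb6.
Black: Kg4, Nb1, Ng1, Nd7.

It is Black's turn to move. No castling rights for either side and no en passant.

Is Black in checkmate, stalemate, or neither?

Black to move; black king on g4.
In check: yes, from the white rook on c4.
Legal moves for Black: Kh5, Kg5, Kf5, Kh3, Kg3.
Black is in check but has 5 legal moves → neither.

neither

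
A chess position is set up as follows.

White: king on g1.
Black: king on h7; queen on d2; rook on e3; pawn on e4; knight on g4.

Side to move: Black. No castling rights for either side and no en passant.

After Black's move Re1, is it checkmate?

After Re1: white king on g1; in check: yes, from the black rook on e1.
King squares — f1: attacked by Re1; h1: attacked by Re1; f2: attacked by Qd2; g2: attacked by Qd2; h2: attacked by Qd2.
White has no legal moves → checkmate.

yes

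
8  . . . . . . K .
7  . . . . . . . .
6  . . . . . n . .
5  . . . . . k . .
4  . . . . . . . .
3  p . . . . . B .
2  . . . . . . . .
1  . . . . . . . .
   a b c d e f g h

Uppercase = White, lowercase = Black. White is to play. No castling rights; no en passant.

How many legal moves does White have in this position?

4

White to move; king on g8.
In check: yes, from the black knight on f6.
Legal moves: Kh8, Kf8, Kg7, Kf7.
Count: 4.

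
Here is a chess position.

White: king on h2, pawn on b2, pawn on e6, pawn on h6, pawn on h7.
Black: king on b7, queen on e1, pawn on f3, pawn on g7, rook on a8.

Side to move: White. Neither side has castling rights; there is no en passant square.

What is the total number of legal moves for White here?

White to move; king on h2.
In check: no.
Legal moves: Kh3, hxg7, h8=Q, h8=R, h8=B, h8=N, e7, b3, b4.
Count: 9.

9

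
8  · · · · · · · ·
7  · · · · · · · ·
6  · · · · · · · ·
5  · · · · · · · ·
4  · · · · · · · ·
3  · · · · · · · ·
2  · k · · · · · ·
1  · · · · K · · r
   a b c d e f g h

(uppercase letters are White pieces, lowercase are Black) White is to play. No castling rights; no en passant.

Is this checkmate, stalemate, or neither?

White to move; white king on e1.
In check: yes, from the black rook on h1.
Legal moves for White: Kf2, Ke2, Kd2.
White is in check but has 3 legal moves → neither.

neither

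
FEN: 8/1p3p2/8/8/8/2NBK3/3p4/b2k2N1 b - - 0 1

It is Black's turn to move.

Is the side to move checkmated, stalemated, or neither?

neither

Black to move; black king on d1.
In check: yes, from the white knight on c3.
Legal moves for Black: Ke1, Kc1, Bxc3.
Black is in check but has 3 legal moves → neither.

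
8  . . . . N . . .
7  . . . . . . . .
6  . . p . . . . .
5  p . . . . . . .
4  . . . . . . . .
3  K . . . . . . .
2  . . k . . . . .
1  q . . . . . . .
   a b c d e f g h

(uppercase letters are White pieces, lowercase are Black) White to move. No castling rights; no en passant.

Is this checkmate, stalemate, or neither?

White to move; white king on a3.
In check: yes, from the black queen on a1.
King squares — a2: attacked by Qa1; b2: attacked by Qa1; b3: attacked by Kc2; a4: attacked by Qa1; b4: attacked by Pa5.
Legal moves for White: none.
In check with no legal moves → checkmate.

checkmate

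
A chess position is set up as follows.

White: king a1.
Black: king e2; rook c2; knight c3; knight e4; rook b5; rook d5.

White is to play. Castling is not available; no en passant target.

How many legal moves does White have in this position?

White to move; king on a1.
In check: no.
Legal moves: none.
Count: 0.

0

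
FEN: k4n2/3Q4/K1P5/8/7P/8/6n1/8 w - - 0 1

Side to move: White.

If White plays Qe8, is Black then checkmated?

After Qe8: black king on a8; in check: yes, from the white queen on e8.
King squares — a7: attacked by Ka6; b7: attacked by Ka6; b8: attacked by Qe8.
Black has no legal moves → checkmate.

yes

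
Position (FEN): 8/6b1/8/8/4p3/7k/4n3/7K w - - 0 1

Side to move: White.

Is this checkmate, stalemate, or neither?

stalemate

White to move; white king on h1.
In check: no.
King squares — g1: attacked by Ne2; g2: attacked by Kh3; h2: attacked by Kh3.
Legal moves for White: none.
Not in check and no legal moves → stalemate.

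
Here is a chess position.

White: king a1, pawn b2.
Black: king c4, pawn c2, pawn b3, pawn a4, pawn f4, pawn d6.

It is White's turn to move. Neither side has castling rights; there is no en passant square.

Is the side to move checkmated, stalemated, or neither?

stalemate

White to move; white king on a1.
In check: no.
King squares — b1: attacked by Pc2; a2: attacked by Pb3; b2: own pawn.
Legal moves for White: none.
Not in check and no legal moves → stalemate.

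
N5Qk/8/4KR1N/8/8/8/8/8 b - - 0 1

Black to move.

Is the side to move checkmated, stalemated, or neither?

checkmate

Black to move; black king on h8.
In check: yes, from the white queen on g8.
King squares — g7: attacked by Qg8; h7: attacked by Qg8; g8: attacked by Nh6.
Legal moves for Black: none.
In check with no legal moves → checkmate.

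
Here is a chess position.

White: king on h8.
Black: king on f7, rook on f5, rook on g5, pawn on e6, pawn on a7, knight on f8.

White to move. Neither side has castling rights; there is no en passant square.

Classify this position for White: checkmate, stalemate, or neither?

White to move; white king on h8.
In check: no.
King squares — g7: attacked by Rg5; h7: attacked by Nf8; g8: attacked by Rg5.
Legal moves for White: none.
Not in check and no legal moves → stalemate.

stalemate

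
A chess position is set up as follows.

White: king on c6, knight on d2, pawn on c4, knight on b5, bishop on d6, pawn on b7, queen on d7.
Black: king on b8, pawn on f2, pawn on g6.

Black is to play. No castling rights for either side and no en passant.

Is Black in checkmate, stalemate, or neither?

Black to move; black king on b8.
In check: yes, from the white bishop on d6.
King squares — a7: attacked by Nb5; b7: attacked by Kc6; c7: attacked by Nb5; a8: attacked by Pb7; c8: attacked by Pb7.
Legal moves for Black: none.
In check with no legal moves → checkmate.

checkmate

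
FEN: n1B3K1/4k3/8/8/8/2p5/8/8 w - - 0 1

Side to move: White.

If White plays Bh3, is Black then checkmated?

After Bh3: black king on e7; in check: no.
Black is not in check, so this cannot be checkmate.

no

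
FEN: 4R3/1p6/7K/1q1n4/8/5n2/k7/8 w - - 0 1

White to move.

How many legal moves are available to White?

18

White to move; king on h6.
In check: no.
Legal moves: Rh8, Rg8, Rf8, Rd8, Rc8, Rb8, Ra8+, Re7, Re6, Re5, Re4, Re3, Re2+, Re1, Kh7, Kg7, Kg6, Kh5.
Count: 18.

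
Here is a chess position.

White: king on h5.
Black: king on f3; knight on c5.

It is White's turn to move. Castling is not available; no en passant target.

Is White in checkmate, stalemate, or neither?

neither

White to move; white king on h5.
In check: no.
Legal moves for White: Kh6, Kg6, Kg5, Kh4.
White has 4 legal moves and is not in check → neither.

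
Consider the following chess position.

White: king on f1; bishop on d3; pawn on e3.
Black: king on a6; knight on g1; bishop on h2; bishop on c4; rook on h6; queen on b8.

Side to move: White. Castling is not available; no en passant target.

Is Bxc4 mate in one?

After Bxc4: black king on a6; in check: yes, from the white bishop on c4.
Black has 5 legal replies: Kb7, Ka7, Kb6, Ka5, Qb5.
In check but a legal move exists → not checkmate.

no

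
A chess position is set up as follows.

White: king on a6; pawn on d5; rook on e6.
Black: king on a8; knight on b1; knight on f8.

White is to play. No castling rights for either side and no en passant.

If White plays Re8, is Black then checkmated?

yes

After Re8: black king on a8; in check: yes, from the white rook on e8.
King squares — a7: attacked by Ka6; b7: attacked by Ka6; b8: attacked by Re8.
Black has no legal moves → checkmate.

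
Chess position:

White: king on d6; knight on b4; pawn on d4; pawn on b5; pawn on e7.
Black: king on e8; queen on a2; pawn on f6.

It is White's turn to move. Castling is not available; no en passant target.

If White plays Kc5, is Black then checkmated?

no

After Kc5: black king on e8; in check: no.
Black is not in check, so this cannot be checkmate.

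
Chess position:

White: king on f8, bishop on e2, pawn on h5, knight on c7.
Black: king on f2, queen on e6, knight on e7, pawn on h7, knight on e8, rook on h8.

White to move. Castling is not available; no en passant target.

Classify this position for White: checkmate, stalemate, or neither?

checkmate

White to move; white king on f8.
In check: yes, from the black rook on h8.
King squares — e7: attacked by Qe6; f7: attacked by Qe6; g7: attacked by Ne8; e8: attacked by Rh8; g8: attacked by Qe6.
Legal moves for White: none.
In check with no legal moves → checkmate.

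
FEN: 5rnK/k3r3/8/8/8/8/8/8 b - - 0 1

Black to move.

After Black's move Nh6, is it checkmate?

yes

After Nh6: white king on h8; in check: yes, from the black rook on f8.
King squares — g7: attacked by Re7; h7: attacked by Re7; g8: attacked by Nh6.
White has no legal moves → checkmate.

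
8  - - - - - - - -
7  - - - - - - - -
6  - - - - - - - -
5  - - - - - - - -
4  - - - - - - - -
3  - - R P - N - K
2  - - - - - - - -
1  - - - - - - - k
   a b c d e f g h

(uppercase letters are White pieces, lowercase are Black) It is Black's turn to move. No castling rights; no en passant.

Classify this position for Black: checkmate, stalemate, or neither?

Black to move; black king on h1.
In check: no.
King squares — g1: attacked by Nf3; g2: attacked by Kh3; h2: attacked by Nf3.
Legal moves for Black: none.
Not in check and no legal moves → stalemate.

stalemate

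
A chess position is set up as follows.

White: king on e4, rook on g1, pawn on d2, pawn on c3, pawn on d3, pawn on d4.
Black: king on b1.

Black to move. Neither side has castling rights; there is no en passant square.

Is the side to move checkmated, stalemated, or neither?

Black to move; black king on b1.
In check: yes, from the white rook on g1.
King squares — a1: attacked by Rg1; c1: attacked by Rg1; a2: available; b2: available; c2: available.
Legal moves for Black: Kc2, Kb2, Ka2.
Black is in check but has 3 legal moves → neither.

neither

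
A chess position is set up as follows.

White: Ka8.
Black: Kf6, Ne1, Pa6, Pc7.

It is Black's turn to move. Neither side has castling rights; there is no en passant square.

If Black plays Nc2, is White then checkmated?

After Nc2: white king on a8; in check: no.
White is not in check, so this cannot be checkmate.

no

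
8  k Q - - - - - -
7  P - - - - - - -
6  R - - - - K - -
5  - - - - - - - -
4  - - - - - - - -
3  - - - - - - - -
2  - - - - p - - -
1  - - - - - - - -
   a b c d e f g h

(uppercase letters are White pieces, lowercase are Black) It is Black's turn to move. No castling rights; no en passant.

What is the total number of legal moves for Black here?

0

Black to move; king on a8.
In check: yes, from the white queen on b8.
Legal moves: none.
Count: 0.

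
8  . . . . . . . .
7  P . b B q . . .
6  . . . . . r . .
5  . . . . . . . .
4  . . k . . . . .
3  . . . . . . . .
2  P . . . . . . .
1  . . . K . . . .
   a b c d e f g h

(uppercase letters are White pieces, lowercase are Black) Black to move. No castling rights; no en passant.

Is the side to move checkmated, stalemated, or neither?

Black to move; black king on c4.
In check: no.
Legal moves for Black include: Qf8, Qe8, Qd8, Qh7, Qg7, Qf7, Qxd7+, Qe6, Qd6+, Qe5, Qc5, Qe4, Qb4, Qe3, Qa3, Qe2+, Qe1+, Bd8, ... (list truncated; more exist).
Black has legal moves and is not in check → neither.

neither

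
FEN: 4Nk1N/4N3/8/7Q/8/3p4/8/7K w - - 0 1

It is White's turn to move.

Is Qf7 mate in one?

After Qf7: black king on f8; in check: yes, from the white queen on f7.
King squares — e7: attacked by Qf7; f7: attacked by Nh8; g7: attacked by Qf7; e8: attacked by Qf7; g8: attacked by Ne7.
Black has no legal moves → checkmate.

yes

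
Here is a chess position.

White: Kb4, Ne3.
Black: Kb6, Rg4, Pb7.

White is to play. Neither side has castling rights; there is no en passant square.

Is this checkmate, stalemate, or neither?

neither

White to move; white king on b4.
In check: yes, from the black rook on g4.
Legal moves for White: Kc3, Kb3, Ka3, Nxg4, Nc4+.
White is in check but has 5 legal moves → neither.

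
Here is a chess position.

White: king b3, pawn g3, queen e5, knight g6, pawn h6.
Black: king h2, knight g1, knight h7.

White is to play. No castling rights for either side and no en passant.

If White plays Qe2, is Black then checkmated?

After Qe2: black king on h2; in check: yes, from the white queen on e2.
Black has 4 legal replies: Kh3, Kxg3, Kh1, Nxe2.
In check but a legal move exists → not checkmate.

no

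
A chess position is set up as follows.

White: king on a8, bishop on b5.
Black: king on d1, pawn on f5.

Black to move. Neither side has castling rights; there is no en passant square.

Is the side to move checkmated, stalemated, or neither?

neither

Black to move; black king on d1.
In check: no.
Legal moves for Black: Kd2, Kc2, Ke1, Kc1, f4.
Black has 5 legal moves and is not in check → neither.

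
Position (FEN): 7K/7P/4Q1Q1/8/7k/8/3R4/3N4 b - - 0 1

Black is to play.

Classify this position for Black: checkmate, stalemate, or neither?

stalemate

Black to move; black king on h4.
In check: no.
King squares — g3: attacked by Qg6; h3: attacked by Qe6; g4: attacked by Qe6; g5: attacked by Qg6; h5: attacked by Qg6.
Legal moves for Black: none.
Not in check and no legal moves → stalemate.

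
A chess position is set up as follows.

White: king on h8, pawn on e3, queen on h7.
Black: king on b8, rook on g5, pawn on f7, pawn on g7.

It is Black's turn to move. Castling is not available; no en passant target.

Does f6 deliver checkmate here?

no

After f6: white king on h8; in check: no.
White is not in check, so this cannot be checkmate.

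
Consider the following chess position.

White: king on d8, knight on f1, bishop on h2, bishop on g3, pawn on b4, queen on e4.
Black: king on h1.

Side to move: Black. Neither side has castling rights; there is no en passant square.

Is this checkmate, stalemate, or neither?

checkmate

Black to move; black king on h1.
In check: yes, from the white queen on e4.
King squares — g1: attacked by Bh2; g2: attacked by Qe4; h2: attacked by Nf1.
Legal moves for Black: none.
In check with no legal moves → checkmate.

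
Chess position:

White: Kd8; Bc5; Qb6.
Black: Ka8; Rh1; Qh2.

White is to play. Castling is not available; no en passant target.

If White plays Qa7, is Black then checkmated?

yes

After Qa7: black king on a8; in check: yes, from the white queen on a7.
King squares — a7: attacked by Bc5; b7: attacked by Qa7; b8: attacked by Qa7.
Black has no legal moves → checkmate.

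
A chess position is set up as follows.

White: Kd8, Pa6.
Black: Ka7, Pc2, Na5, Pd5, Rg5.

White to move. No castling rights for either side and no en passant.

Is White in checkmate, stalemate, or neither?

White to move; white king on d8.
In check: no.
Legal moves for White: Ke8, Kc8, Ke7, Kd7, Kc7.
White has 5 legal moves and is not in check → neither.

neither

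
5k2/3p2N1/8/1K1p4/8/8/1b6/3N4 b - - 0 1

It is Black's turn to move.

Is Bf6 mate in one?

After Bf6: white king on b5; in check: no.
White is not in check, so this cannot be checkmate.

no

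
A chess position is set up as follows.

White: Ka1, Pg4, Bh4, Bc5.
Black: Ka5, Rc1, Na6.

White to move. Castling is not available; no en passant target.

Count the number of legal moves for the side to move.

2

White to move; king on a1.
In check: yes, from the black rook on c1.
Legal moves: Kb2, Ka2.
Count: 2.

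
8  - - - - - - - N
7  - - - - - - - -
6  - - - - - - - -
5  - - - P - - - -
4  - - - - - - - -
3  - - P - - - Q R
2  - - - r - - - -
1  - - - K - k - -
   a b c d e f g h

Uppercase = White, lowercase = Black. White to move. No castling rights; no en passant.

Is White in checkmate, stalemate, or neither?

White to move; white king on d1.
In check: yes, from the black rook on d2.
Legal moves for White: Kxd2, Kc1.
White is in check but has 2 legal moves → neither.

neither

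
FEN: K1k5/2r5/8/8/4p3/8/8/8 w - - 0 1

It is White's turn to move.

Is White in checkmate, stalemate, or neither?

stalemate

White to move; white king on a8.
In check: no.
King squares — a7: attacked by Rc7; b7: attacked by Rc7; b8: attacked by Kc8.
Legal moves for White: none.
Not in check and no legal moves → stalemate.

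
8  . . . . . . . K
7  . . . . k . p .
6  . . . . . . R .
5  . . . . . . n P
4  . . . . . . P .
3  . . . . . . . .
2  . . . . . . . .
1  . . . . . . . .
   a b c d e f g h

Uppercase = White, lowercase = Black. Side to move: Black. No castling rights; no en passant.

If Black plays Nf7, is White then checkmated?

After Nf7: white king on h8; in check: yes, from the black knight on f7.
White has 3 legal replies: Kg8, Kh7, Kxg7.
In check but a legal move exists → not checkmate.

no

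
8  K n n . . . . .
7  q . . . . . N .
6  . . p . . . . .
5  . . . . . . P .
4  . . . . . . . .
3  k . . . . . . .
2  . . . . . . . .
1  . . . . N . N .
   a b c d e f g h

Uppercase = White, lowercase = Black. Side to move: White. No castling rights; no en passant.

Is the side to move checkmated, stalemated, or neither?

White to move; white king on a8.
In check: yes, from the black queen on a7.
King squares — a7: attacked by Nc8; b7: attacked by Qa7; b8: attacked by Qa7.
Legal moves for White: none.
In check with no legal moves → checkmate.

checkmate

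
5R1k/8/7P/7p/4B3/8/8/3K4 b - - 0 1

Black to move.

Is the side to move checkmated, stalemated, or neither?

Black to move; black king on h8.
In check: yes, from the white rook on f8.
King squares — g7: attacked by Ph6; h7: attacked by Be4; g8: attacked by Rf8.
Legal moves for Black: none.
In check with no legal moves → checkmate.

checkmate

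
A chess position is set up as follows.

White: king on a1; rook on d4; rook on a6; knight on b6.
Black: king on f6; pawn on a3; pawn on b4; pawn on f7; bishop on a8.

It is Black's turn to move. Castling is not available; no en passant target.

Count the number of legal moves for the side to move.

16

Black to move; king on f6.
In check: no.
Legal moves: Bb7, Bc6, Bd5, Be4, Bf3, Bg2, Bh1, Kg7, Ke7, Kg6, Ke6, Kg5, Kf5, Ke5, b3, a2.
Count: 16.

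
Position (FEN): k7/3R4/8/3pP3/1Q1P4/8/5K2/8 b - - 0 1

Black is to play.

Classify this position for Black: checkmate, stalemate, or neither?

stalemate

Black to move; black king on a8.
In check: no.
King squares — a7: attacked by Rd7; b7: attacked by Qb4; b8: attacked by Qb4.
Legal moves for Black: none.
Not in check and no legal moves → stalemate.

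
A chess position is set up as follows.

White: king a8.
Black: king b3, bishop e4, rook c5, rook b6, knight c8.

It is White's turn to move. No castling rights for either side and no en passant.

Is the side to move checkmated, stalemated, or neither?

White to move; white king on a8.
In check: yes, from the black bishop on e4.
King squares — a7: attacked by Nc8; b7: attacked by Be4; b8: attacked by Rb6.
Legal moves for White: none.
In check with no legal moves → checkmate.

checkmate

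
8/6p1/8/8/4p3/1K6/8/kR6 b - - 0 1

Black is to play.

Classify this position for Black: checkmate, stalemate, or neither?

neither

Black to move; black king on a1.
In check: yes, from the white rook on b1.
King squares — b1: available; a2: attacked by Kb3; b2: attacked by Rb1.
Legal moves for Black: Kxb1.
Black is in check but has 1 legal move → neither.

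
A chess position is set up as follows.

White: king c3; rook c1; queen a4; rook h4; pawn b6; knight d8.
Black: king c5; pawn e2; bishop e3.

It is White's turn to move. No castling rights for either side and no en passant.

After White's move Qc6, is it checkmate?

After Qc6: black king on c5; in check: yes, from the white queen on c6.
King squares — b4: attacked by Kc3; c4: attacked by Kc3; d4: attacked by Kc3; b5: attacked by Qc6; d5: attacked by Qc6; b6: attacked by Qc6; c6: attacked by Nd8; d6: attacked by Qc6.
Black has no legal moves → checkmate.

yes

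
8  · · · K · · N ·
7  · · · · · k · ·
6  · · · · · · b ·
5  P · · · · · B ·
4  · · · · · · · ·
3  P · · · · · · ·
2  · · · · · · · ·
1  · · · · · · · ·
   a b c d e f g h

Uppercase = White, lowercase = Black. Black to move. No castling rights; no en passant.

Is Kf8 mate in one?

After Kf8: white king on d8; in check: no.
White is not in check, so this cannot be checkmate.

no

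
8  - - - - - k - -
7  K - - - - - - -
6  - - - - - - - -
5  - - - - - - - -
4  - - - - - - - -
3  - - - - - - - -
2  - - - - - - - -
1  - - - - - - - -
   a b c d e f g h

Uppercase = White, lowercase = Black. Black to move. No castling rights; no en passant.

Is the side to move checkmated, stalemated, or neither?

Black to move; black king on f8.
In check: no.
Legal moves for Black: Kg8, Ke8, Kg7, Kf7, Ke7.
Black has 5 legal moves and is not in check → neither.

neither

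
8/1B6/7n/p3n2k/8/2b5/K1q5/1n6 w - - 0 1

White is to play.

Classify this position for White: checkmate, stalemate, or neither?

White to move; white king on a2.
In check: yes, from the black queen on c2.
King squares — a1: attacked by Bc3; b1: attacked by Qc2; b2: attacked by Qc2; a3: attacked by Nb1; b3: attacked by Qc2.
Legal moves for White: none.
In check with no legal moves → checkmate.

checkmate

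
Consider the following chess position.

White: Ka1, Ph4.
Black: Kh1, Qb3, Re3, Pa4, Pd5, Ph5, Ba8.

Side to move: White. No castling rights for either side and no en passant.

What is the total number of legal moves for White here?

White to move; king on a1.
In check: no.
Legal moves: none.
Count: 0.

0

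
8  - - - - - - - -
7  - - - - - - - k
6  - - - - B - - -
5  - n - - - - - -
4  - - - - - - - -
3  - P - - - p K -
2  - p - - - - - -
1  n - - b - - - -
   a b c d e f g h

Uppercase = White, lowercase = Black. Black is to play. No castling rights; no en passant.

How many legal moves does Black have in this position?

Black to move; king on h7.
In check: no.
Legal moves: Kh8, Kg7, Kh6, Kg6, Nc7, Na7, Nd6, Nd4, Nc3, Na3, Bxb3, Be2, Bc2, Nxb3, Nc2, f2, b1=Q, b1=R, b1=B, b1=N.
Count: 20.

20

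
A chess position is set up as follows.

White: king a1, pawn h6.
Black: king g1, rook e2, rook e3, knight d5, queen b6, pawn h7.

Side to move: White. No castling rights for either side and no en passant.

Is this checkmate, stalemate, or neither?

White to move; white king on a1.
In check: no.
King squares — b1: attacked by Qb6; a2: attacked by Re2; b2: attacked by Re2.
Legal moves for White: none.
Not in check and no legal moves → stalemate.

stalemate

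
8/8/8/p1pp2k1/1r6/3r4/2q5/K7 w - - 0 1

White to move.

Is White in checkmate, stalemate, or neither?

White to move; white king on a1.
In check: no.
King squares — b1: attacked by Qc2; a2: attacked by Qc2; b2: attacked by Qc2.
Legal moves for White: none.
Not in check and no legal moves → stalemate.

stalemate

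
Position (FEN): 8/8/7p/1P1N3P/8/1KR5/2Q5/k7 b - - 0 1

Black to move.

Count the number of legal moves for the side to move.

0

Black to move; king on a1.
In check: no.
Legal moves: none.
Count: 0.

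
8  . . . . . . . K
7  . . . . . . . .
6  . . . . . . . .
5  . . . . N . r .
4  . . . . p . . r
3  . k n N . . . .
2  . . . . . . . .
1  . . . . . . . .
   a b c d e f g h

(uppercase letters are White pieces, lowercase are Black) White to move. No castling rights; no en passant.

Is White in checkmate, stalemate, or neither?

White to move; white king on h8.
In check: yes, from the black rook on h4.
King squares — g7: attacked by Rg5; h7: attacked by Rh4; g8: attacked by Rg5.
Legal moves for White: none.
In check with no legal moves → checkmate.

checkmate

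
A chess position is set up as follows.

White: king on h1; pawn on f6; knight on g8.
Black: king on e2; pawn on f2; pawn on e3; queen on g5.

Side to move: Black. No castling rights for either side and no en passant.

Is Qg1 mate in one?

yes

After Qg1: white king on h1; in check: yes, from the black queen on g1.
King squares — g1: attacked by Pf2; g2: attacked by Qg1; h2: attacked by Qg1.
White has no legal moves → checkmate.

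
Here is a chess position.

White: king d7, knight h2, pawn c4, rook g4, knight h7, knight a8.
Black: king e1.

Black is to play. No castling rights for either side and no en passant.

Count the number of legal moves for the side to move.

Black to move; king on e1.
In check: no.
Legal moves: Kf2, Ke2, Kd2, Kd1.
Count: 4.

4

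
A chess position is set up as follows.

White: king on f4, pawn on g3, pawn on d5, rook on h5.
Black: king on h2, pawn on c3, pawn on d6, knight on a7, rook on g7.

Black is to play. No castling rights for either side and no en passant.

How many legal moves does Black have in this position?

Black to move; king on h2.
In check: yes, from the white rook on h5.
Legal moves: Kg2, Kg1.
Count: 2.

2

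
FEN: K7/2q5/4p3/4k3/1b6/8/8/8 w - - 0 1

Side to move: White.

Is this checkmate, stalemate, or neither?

stalemate

White to move; white king on a8.
In check: no.
King squares — a7: attacked by Qc7; b7: attacked by Qc7; b8: attacked by Qc7.
Legal moves for White: none.
Not in check and no legal moves → stalemate.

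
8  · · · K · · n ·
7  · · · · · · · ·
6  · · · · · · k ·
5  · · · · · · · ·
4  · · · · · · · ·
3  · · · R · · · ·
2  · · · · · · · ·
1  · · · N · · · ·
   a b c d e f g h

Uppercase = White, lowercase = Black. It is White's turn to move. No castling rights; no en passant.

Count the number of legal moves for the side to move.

White to move; king on d8.
In check: no.
Legal moves: Ke8, Kc8, Kd7, Kc7, Rd7, Rd6+, Rd5, Rd4, Rh3, Rg3+, Rf3, Re3, Rc3, Rb3, Ra3, Rd2, Ne3, Nc3, Nf2, Nb2.
Count: 20.

20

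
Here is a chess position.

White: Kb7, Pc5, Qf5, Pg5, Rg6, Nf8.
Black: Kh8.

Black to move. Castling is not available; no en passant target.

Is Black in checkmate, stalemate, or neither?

stalemate

Black to move; black king on h8.
In check: no.
King squares — g7: attacked by Rg6; h7: attacked by Nf8; g8: attacked by Rg6.
Legal moves for Black: none.
Not in check and no legal moves → stalemate.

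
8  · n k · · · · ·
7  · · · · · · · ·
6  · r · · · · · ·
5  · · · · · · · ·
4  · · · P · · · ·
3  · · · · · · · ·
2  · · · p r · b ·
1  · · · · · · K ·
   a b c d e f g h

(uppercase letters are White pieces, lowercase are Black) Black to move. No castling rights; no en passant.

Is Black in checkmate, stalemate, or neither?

neither

Black to move; black king on c8.
In check: no.
Legal moves for Black include: Kd8, Kd7, Kc7, Kb7, Nd7, Nc6, Na6, Rb7, Rh6, Rg6, Rf6, Rbe6, Rd6, Rc6, Ra6, Rb5, Rb4, Rb3, ... (list truncated; more exist).
Black has legal moves and is not in check → neither.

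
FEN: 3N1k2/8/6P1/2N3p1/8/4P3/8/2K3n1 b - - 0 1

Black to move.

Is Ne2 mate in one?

After Ne2: white king on c1; in check: yes, from the black knight on e2.
White has 5 legal replies: Kd2, Kc2, Kb2, Kd1, Kb1.
In check but a legal move exists → not checkmate.

no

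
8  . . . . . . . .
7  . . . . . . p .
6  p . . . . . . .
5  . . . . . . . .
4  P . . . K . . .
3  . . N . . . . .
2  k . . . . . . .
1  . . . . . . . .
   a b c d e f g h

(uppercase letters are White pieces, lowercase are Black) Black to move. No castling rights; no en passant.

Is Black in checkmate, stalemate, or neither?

Black to move; black king on a2.
In check: yes, from the white knight on c3.
King squares — a1: available; b1: attacked by Nc3; b2: available; a3: available; b3: available.
Legal moves for Black: Kb3, Ka3, Kb2, Ka1.
Black is in check but has 4 legal moves → neither.

neither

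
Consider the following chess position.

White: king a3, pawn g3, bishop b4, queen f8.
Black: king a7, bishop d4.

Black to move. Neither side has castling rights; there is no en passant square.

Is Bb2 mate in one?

After Bb2: white king on a3; in check: yes, from the black bishop on b2.
White has 4 legal replies: Ka4, Kb3, Kxb2, Ka2.
In check but a legal move exists → not checkmate.

no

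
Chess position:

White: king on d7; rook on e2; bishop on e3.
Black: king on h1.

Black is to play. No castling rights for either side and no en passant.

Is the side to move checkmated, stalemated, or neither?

Black to move; black king on h1.
In check: no.
King squares — g1: attacked by Be3; g2: attacked by Re2; h2: attacked by Re2.
Legal moves for Black: none.
Not in check and no legal moves → stalemate.

stalemate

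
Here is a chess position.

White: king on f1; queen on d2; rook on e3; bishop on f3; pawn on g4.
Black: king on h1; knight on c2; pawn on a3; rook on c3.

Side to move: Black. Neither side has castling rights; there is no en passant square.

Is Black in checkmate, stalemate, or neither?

checkmate

Black to move; black king on h1.
In check: yes, from the white bishop on f3.
King squares — g1: attacked by Kf1; g2: attacked by Kf1; h2: attacked by Qd2.
Legal moves for Black: none.
In check with no legal moves → checkmate.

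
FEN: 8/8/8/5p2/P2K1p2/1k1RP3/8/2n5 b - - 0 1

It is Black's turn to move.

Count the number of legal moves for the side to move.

Black to move; king on b3.
In check: yes, from the white rook on d3.
Legal moves: Kb4, Kxa4, Kc2, Kb2, Ka2, Nxd3.
Count: 6.

6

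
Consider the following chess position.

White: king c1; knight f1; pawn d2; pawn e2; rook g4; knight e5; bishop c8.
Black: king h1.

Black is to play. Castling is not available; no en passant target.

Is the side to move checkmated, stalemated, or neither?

stalemate

Black to move; black king on h1.
In check: no.
King squares — g1: attacked by Rg4; g2: attacked by Rg4; h2: attacked by Nf1.
Legal moves for Black: none.
Not in check and no legal moves → stalemate.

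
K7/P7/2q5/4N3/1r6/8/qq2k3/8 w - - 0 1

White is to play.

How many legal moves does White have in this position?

1

White to move; king on a8.
In check: yes, from the black queen on c6.
Legal moves: Nxc6.
Count: 1.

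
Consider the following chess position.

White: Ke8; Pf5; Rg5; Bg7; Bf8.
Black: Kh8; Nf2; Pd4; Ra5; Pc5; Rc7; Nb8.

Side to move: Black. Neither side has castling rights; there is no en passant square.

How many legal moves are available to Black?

3

Black to move; king on h8.
In check: yes, from the white bishop on g7.
Legal moves: Kg8, Kh7, Rxg7.
Count: 3.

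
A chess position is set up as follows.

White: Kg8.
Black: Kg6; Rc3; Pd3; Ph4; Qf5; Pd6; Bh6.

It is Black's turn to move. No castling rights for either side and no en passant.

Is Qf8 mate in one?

yes

After Qf8: white king on g8; in check: yes, from the black queen on f8.
King squares — f7: attacked by Kg6; g7: attacked by Kg6; h7: attacked by Kg6; f8: attacked by Bh6; h8: attacked by Qf8.
White has no legal moves → checkmate.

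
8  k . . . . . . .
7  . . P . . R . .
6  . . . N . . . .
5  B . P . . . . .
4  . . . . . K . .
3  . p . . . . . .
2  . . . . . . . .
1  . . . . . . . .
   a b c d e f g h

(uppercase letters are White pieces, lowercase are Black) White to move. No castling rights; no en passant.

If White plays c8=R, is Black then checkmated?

After c8=R: black king on a8; in check: yes, from the white rook on c8.
King squares — a7: attacked by Rf7; b7: attacked by Nd6; b8: attacked by Rc8.
Black has no legal moves → checkmate.

yes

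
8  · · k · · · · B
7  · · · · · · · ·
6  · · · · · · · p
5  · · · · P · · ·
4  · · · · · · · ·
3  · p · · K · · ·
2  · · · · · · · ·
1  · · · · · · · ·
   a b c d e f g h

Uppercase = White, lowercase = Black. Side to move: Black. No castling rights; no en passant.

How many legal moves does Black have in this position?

7

Black to move; king on c8.
In check: no.
Legal moves: Kd8, Kb8, Kd7, Kc7, Kb7, h5, b2.
Count: 7.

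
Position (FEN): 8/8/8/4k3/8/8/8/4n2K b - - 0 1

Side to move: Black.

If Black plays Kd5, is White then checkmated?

After Kd5: white king on h1; in check: no.
White is not in check, so this cannot be checkmate.

no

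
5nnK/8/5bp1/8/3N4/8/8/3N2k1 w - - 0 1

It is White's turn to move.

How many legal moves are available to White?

1

White to move; king on h8.
In check: yes, from the black bishop on f6.
Legal moves: Kxg8.
Count: 1.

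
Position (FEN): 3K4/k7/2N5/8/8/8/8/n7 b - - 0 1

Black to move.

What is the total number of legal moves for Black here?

4

Black to move; king on a7.
In check: yes, from the white knight on c6.
Legal moves: Ka8, Kb7, Kb6, Ka6.
Count: 4.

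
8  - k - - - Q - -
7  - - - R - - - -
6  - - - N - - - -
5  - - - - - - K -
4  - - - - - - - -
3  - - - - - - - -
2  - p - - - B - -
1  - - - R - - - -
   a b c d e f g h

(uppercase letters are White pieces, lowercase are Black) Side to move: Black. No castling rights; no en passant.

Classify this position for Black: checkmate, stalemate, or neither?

checkmate

Black to move; black king on b8.
In check: yes, from the white queen on f8.
King squares — a7: attacked by Bf2; b7: attacked by Nd6; c7: attacked by Rd7; a8: attacked by Qf8; c8: attacked by Nd6.
Legal moves for Black: none.
In check with no legal moves → checkmate.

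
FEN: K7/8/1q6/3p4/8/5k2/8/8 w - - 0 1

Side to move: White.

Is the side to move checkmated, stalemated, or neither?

White to move; white king on a8.
In check: no.
King squares — a7: attacked by Qb6; b7: attacked by Qb6; b8: attacked by Qb6.
Legal moves for White: none.
Not in check and no legal moves → stalemate.

stalemate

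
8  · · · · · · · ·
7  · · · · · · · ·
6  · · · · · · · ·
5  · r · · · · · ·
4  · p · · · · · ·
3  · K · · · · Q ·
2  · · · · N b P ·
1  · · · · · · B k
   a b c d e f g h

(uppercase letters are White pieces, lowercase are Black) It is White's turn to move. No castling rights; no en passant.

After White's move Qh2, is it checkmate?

yes

After Qh2: black king on h1; in check: yes, from the white queen on h2.
King squares — g1: attacked by Ne2; g2: attacked by Qh2; h2: attacked by Bg1.
Black has no legal moves → checkmate.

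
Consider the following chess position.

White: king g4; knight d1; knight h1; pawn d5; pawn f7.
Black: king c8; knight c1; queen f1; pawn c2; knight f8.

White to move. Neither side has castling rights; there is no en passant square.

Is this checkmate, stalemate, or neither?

neither

White to move; white king on g4.
In check: no.
Legal moves for White: Kh5, Kg5, Kh4, Kg3, Ng3, Nhf2, Ne3, Nc3, Ndf2, Nb2, d6.
White has 11 legal moves and is not in check → neither.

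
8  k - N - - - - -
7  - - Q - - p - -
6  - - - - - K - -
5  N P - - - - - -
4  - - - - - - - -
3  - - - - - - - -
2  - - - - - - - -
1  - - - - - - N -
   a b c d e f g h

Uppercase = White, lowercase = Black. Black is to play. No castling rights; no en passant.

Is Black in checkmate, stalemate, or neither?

stalemate

Black to move; black king on a8.
In check: no.
King squares — a7: attacked by Qc7; b7: attacked by Na5; b8: attacked by Qc7.
Legal moves for Black: none.
Not in check and no legal moves → stalemate.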